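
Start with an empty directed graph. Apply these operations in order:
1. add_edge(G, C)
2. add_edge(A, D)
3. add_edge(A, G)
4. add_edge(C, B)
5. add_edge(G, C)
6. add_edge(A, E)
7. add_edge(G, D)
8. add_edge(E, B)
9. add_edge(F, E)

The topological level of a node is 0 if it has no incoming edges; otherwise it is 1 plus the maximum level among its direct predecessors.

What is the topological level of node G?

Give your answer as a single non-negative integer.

Op 1: add_edge(G, C). Edges now: 1
Op 2: add_edge(A, D). Edges now: 2
Op 3: add_edge(A, G). Edges now: 3
Op 4: add_edge(C, B). Edges now: 4
Op 5: add_edge(G, C) (duplicate, no change). Edges now: 4
Op 6: add_edge(A, E). Edges now: 5
Op 7: add_edge(G, D). Edges now: 6
Op 8: add_edge(E, B). Edges now: 7
Op 9: add_edge(F, E). Edges now: 8
Compute levels (Kahn BFS):
  sources (in-degree 0): A, F
  process A: level=0
    A->D: in-degree(D)=1, level(D)>=1
    A->E: in-degree(E)=1, level(E)>=1
    A->G: in-degree(G)=0, level(G)=1, enqueue
  process F: level=0
    F->E: in-degree(E)=0, level(E)=1, enqueue
  process G: level=1
    G->C: in-degree(C)=0, level(C)=2, enqueue
    G->D: in-degree(D)=0, level(D)=2, enqueue
  process E: level=1
    E->B: in-degree(B)=1, level(B)>=2
  process C: level=2
    C->B: in-degree(B)=0, level(B)=3, enqueue
  process D: level=2
  process B: level=3
All levels: A:0, B:3, C:2, D:2, E:1, F:0, G:1
level(G) = 1

Answer: 1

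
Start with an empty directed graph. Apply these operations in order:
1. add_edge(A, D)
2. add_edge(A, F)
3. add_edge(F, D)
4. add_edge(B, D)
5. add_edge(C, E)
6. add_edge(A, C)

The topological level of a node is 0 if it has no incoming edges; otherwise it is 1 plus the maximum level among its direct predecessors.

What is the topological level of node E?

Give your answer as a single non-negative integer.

Answer: 2

Derivation:
Op 1: add_edge(A, D). Edges now: 1
Op 2: add_edge(A, F). Edges now: 2
Op 3: add_edge(F, D). Edges now: 3
Op 4: add_edge(B, D). Edges now: 4
Op 5: add_edge(C, E). Edges now: 5
Op 6: add_edge(A, C). Edges now: 6
Compute levels (Kahn BFS):
  sources (in-degree 0): A, B
  process A: level=0
    A->C: in-degree(C)=0, level(C)=1, enqueue
    A->D: in-degree(D)=2, level(D)>=1
    A->F: in-degree(F)=0, level(F)=1, enqueue
  process B: level=0
    B->D: in-degree(D)=1, level(D)>=1
  process C: level=1
    C->E: in-degree(E)=0, level(E)=2, enqueue
  process F: level=1
    F->D: in-degree(D)=0, level(D)=2, enqueue
  process E: level=2
  process D: level=2
All levels: A:0, B:0, C:1, D:2, E:2, F:1
level(E) = 2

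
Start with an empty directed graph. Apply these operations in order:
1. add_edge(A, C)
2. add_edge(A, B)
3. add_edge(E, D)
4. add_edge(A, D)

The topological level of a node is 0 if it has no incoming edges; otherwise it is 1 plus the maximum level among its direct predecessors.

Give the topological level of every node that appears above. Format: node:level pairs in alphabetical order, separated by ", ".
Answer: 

Op 1: add_edge(A, C). Edges now: 1
Op 2: add_edge(A, B). Edges now: 2
Op 3: add_edge(E, D). Edges now: 3
Op 4: add_edge(A, D). Edges now: 4
Compute levels (Kahn BFS):
  sources (in-degree 0): A, E
  process A: level=0
    A->B: in-degree(B)=0, level(B)=1, enqueue
    A->C: in-degree(C)=0, level(C)=1, enqueue
    A->D: in-degree(D)=1, level(D)>=1
  process E: level=0
    E->D: in-degree(D)=0, level(D)=1, enqueue
  process B: level=1
  process C: level=1
  process D: level=1
All levels: A:0, B:1, C:1, D:1, E:0

Answer: A:0, B:1, C:1, D:1, E:0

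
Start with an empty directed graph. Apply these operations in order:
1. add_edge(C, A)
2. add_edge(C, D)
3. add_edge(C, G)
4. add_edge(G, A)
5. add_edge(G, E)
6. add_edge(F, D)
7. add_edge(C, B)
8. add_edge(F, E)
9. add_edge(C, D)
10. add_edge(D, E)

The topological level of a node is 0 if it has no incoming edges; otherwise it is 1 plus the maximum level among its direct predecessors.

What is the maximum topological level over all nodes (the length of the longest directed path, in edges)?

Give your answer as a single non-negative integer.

Answer: 2

Derivation:
Op 1: add_edge(C, A). Edges now: 1
Op 2: add_edge(C, D). Edges now: 2
Op 3: add_edge(C, G). Edges now: 3
Op 4: add_edge(G, A). Edges now: 4
Op 5: add_edge(G, E). Edges now: 5
Op 6: add_edge(F, D). Edges now: 6
Op 7: add_edge(C, B). Edges now: 7
Op 8: add_edge(F, E). Edges now: 8
Op 9: add_edge(C, D) (duplicate, no change). Edges now: 8
Op 10: add_edge(D, E). Edges now: 9
Compute levels (Kahn BFS):
  sources (in-degree 0): C, F
  process C: level=0
    C->A: in-degree(A)=1, level(A)>=1
    C->B: in-degree(B)=0, level(B)=1, enqueue
    C->D: in-degree(D)=1, level(D)>=1
    C->G: in-degree(G)=0, level(G)=1, enqueue
  process F: level=0
    F->D: in-degree(D)=0, level(D)=1, enqueue
    F->E: in-degree(E)=2, level(E)>=1
  process B: level=1
  process G: level=1
    G->A: in-degree(A)=0, level(A)=2, enqueue
    G->E: in-degree(E)=1, level(E)>=2
  process D: level=1
    D->E: in-degree(E)=0, level(E)=2, enqueue
  process A: level=2
  process E: level=2
All levels: A:2, B:1, C:0, D:1, E:2, F:0, G:1
max level = 2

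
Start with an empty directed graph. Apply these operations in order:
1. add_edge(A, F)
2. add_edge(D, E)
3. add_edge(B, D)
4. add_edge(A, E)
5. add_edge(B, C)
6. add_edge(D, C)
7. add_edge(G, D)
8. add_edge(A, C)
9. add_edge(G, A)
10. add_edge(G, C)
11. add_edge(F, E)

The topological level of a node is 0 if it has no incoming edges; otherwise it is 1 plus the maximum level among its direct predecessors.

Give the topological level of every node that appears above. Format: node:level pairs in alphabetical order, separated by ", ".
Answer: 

Op 1: add_edge(A, F). Edges now: 1
Op 2: add_edge(D, E). Edges now: 2
Op 3: add_edge(B, D). Edges now: 3
Op 4: add_edge(A, E). Edges now: 4
Op 5: add_edge(B, C). Edges now: 5
Op 6: add_edge(D, C). Edges now: 6
Op 7: add_edge(G, D). Edges now: 7
Op 8: add_edge(A, C). Edges now: 8
Op 9: add_edge(G, A). Edges now: 9
Op 10: add_edge(G, C). Edges now: 10
Op 11: add_edge(F, E). Edges now: 11
Compute levels (Kahn BFS):
  sources (in-degree 0): B, G
  process B: level=0
    B->C: in-degree(C)=3, level(C)>=1
    B->D: in-degree(D)=1, level(D)>=1
  process G: level=0
    G->A: in-degree(A)=0, level(A)=1, enqueue
    G->C: in-degree(C)=2, level(C)>=1
    G->D: in-degree(D)=0, level(D)=1, enqueue
  process A: level=1
    A->C: in-degree(C)=1, level(C)>=2
    A->E: in-degree(E)=2, level(E)>=2
    A->F: in-degree(F)=0, level(F)=2, enqueue
  process D: level=1
    D->C: in-degree(C)=0, level(C)=2, enqueue
    D->E: in-degree(E)=1, level(E)>=2
  process F: level=2
    F->E: in-degree(E)=0, level(E)=3, enqueue
  process C: level=2
  process E: level=3
All levels: A:1, B:0, C:2, D:1, E:3, F:2, G:0

Answer: A:1, B:0, C:2, D:1, E:3, F:2, G:0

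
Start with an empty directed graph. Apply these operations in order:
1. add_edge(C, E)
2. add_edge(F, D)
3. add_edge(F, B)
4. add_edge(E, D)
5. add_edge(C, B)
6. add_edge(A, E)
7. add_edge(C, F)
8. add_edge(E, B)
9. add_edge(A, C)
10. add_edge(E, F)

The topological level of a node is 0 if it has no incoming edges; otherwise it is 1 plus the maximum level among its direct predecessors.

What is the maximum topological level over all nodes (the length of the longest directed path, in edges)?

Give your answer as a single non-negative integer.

Answer: 4

Derivation:
Op 1: add_edge(C, E). Edges now: 1
Op 2: add_edge(F, D). Edges now: 2
Op 3: add_edge(F, B). Edges now: 3
Op 4: add_edge(E, D). Edges now: 4
Op 5: add_edge(C, B). Edges now: 5
Op 6: add_edge(A, E). Edges now: 6
Op 7: add_edge(C, F). Edges now: 7
Op 8: add_edge(E, B). Edges now: 8
Op 9: add_edge(A, C). Edges now: 9
Op 10: add_edge(E, F). Edges now: 10
Compute levels (Kahn BFS):
  sources (in-degree 0): A
  process A: level=0
    A->C: in-degree(C)=0, level(C)=1, enqueue
    A->E: in-degree(E)=1, level(E)>=1
  process C: level=1
    C->B: in-degree(B)=2, level(B)>=2
    C->E: in-degree(E)=0, level(E)=2, enqueue
    C->F: in-degree(F)=1, level(F)>=2
  process E: level=2
    E->B: in-degree(B)=1, level(B)>=3
    E->D: in-degree(D)=1, level(D)>=3
    E->F: in-degree(F)=0, level(F)=3, enqueue
  process F: level=3
    F->B: in-degree(B)=0, level(B)=4, enqueue
    F->D: in-degree(D)=0, level(D)=4, enqueue
  process B: level=4
  process D: level=4
All levels: A:0, B:4, C:1, D:4, E:2, F:3
max level = 4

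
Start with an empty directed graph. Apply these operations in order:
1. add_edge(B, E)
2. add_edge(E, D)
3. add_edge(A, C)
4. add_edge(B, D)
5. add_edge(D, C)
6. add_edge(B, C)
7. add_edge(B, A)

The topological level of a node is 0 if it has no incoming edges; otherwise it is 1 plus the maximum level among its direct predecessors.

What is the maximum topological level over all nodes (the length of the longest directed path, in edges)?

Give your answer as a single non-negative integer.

Op 1: add_edge(B, E). Edges now: 1
Op 2: add_edge(E, D). Edges now: 2
Op 3: add_edge(A, C). Edges now: 3
Op 4: add_edge(B, D). Edges now: 4
Op 5: add_edge(D, C). Edges now: 5
Op 6: add_edge(B, C). Edges now: 6
Op 7: add_edge(B, A). Edges now: 7
Compute levels (Kahn BFS):
  sources (in-degree 0): B
  process B: level=0
    B->A: in-degree(A)=0, level(A)=1, enqueue
    B->C: in-degree(C)=2, level(C)>=1
    B->D: in-degree(D)=1, level(D)>=1
    B->E: in-degree(E)=0, level(E)=1, enqueue
  process A: level=1
    A->C: in-degree(C)=1, level(C)>=2
  process E: level=1
    E->D: in-degree(D)=0, level(D)=2, enqueue
  process D: level=2
    D->C: in-degree(C)=0, level(C)=3, enqueue
  process C: level=3
All levels: A:1, B:0, C:3, D:2, E:1
max level = 3

Answer: 3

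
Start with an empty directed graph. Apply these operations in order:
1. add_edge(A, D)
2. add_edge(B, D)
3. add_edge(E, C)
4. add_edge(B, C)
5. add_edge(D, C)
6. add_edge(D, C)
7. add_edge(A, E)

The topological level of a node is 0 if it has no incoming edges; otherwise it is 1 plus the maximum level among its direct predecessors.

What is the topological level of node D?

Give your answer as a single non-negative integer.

Answer: 1

Derivation:
Op 1: add_edge(A, D). Edges now: 1
Op 2: add_edge(B, D). Edges now: 2
Op 3: add_edge(E, C). Edges now: 3
Op 4: add_edge(B, C). Edges now: 4
Op 5: add_edge(D, C). Edges now: 5
Op 6: add_edge(D, C) (duplicate, no change). Edges now: 5
Op 7: add_edge(A, E). Edges now: 6
Compute levels (Kahn BFS):
  sources (in-degree 0): A, B
  process A: level=0
    A->D: in-degree(D)=1, level(D)>=1
    A->E: in-degree(E)=0, level(E)=1, enqueue
  process B: level=0
    B->C: in-degree(C)=2, level(C)>=1
    B->D: in-degree(D)=0, level(D)=1, enqueue
  process E: level=1
    E->C: in-degree(C)=1, level(C)>=2
  process D: level=1
    D->C: in-degree(C)=0, level(C)=2, enqueue
  process C: level=2
All levels: A:0, B:0, C:2, D:1, E:1
level(D) = 1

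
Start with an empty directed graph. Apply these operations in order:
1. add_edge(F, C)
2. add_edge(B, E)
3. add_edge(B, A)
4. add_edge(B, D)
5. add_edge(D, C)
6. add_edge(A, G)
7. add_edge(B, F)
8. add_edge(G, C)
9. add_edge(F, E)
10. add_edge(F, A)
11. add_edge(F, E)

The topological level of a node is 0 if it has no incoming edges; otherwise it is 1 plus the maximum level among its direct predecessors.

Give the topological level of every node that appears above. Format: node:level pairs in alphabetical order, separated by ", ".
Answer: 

Answer: A:2, B:0, C:4, D:1, E:2, F:1, G:3

Derivation:
Op 1: add_edge(F, C). Edges now: 1
Op 2: add_edge(B, E). Edges now: 2
Op 3: add_edge(B, A). Edges now: 3
Op 4: add_edge(B, D). Edges now: 4
Op 5: add_edge(D, C). Edges now: 5
Op 6: add_edge(A, G). Edges now: 6
Op 7: add_edge(B, F). Edges now: 7
Op 8: add_edge(G, C). Edges now: 8
Op 9: add_edge(F, E). Edges now: 9
Op 10: add_edge(F, A). Edges now: 10
Op 11: add_edge(F, E) (duplicate, no change). Edges now: 10
Compute levels (Kahn BFS):
  sources (in-degree 0): B
  process B: level=0
    B->A: in-degree(A)=1, level(A)>=1
    B->D: in-degree(D)=0, level(D)=1, enqueue
    B->E: in-degree(E)=1, level(E)>=1
    B->F: in-degree(F)=0, level(F)=1, enqueue
  process D: level=1
    D->C: in-degree(C)=2, level(C)>=2
  process F: level=1
    F->A: in-degree(A)=0, level(A)=2, enqueue
    F->C: in-degree(C)=1, level(C)>=2
    F->E: in-degree(E)=0, level(E)=2, enqueue
  process A: level=2
    A->G: in-degree(G)=0, level(G)=3, enqueue
  process E: level=2
  process G: level=3
    G->C: in-degree(C)=0, level(C)=4, enqueue
  process C: level=4
All levels: A:2, B:0, C:4, D:1, E:2, F:1, G:3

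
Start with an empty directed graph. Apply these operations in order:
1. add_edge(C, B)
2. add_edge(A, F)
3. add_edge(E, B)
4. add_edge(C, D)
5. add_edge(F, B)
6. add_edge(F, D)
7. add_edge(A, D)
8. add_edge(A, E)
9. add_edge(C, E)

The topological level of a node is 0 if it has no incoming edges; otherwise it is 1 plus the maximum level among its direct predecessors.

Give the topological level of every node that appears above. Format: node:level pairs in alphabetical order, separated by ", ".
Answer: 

Op 1: add_edge(C, B). Edges now: 1
Op 2: add_edge(A, F). Edges now: 2
Op 3: add_edge(E, B). Edges now: 3
Op 4: add_edge(C, D). Edges now: 4
Op 5: add_edge(F, B). Edges now: 5
Op 6: add_edge(F, D). Edges now: 6
Op 7: add_edge(A, D). Edges now: 7
Op 8: add_edge(A, E). Edges now: 8
Op 9: add_edge(C, E). Edges now: 9
Compute levels (Kahn BFS):
  sources (in-degree 0): A, C
  process A: level=0
    A->D: in-degree(D)=2, level(D)>=1
    A->E: in-degree(E)=1, level(E)>=1
    A->F: in-degree(F)=0, level(F)=1, enqueue
  process C: level=0
    C->B: in-degree(B)=2, level(B)>=1
    C->D: in-degree(D)=1, level(D)>=1
    C->E: in-degree(E)=0, level(E)=1, enqueue
  process F: level=1
    F->B: in-degree(B)=1, level(B)>=2
    F->D: in-degree(D)=0, level(D)=2, enqueue
  process E: level=1
    E->B: in-degree(B)=0, level(B)=2, enqueue
  process D: level=2
  process B: level=2
All levels: A:0, B:2, C:0, D:2, E:1, F:1

Answer: A:0, B:2, C:0, D:2, E:1, F:1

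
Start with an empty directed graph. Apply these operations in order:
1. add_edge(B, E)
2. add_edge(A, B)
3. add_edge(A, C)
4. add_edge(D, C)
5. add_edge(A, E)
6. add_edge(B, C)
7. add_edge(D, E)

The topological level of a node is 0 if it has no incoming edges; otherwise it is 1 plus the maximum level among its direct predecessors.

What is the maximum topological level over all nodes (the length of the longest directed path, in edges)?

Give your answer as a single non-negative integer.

Op 1: add_edge(B, E). Edges now: 1
Op 2: add_edge(A, B). Edges now: 2
Op 3: add_edge(A, C). Edges now: 3
Op 4: add_edge(D, C). Edges now: 4
Op 5: add_edge(A, E). Edges now: 5
Op 6: add_edge(B, C). Edges now: 6
Op 7: add_edge(D, E). Edges now: 7
Compute levels (Kahn BFS):
  sources (in-degree 0): A, D
  process A: level=0
    A->B: in-degree(B)=0, level(B)=1, enqueue
    A->C: in-degree(C)=2, level(C)>=1
    A->E: in-degree(E)=2, level(E)>=1
  process D: level=0
    D->C: in-degree(C)=1, level(C)>=1
    D->E: in-degree(E)=1, level(E)>=1
  process B: level=1
    B->C: in-degree(C)=0, level(C)=2, enqueue
    B->E: in-degree(E)=0, level(E)=2, enqueue
  process C: level=2
  process E: level=2
All levels: A:0, B:1, C:2, D:0, E:2
max level = 2

Answer: 2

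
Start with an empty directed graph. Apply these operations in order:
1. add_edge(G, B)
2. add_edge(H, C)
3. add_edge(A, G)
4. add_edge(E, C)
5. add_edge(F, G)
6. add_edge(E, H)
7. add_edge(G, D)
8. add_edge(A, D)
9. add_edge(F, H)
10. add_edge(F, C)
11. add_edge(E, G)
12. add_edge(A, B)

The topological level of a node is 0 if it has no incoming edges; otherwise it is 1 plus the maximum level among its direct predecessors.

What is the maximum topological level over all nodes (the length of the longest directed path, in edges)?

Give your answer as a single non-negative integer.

Op 1: add_edge(G, B). Edges now: 1
Op 2: add_edge(H, C). Edges now: 2
Op 3: add_edge(A, G). Edges now: 3
Op 4: add_edge(E, C). Edges now: 4
Op 5: add_edge(F, G). Edges now: 5
Op 6: add_edge(E, H). Edges now: 6
Op 7: add_edge(G, D). Edges now: 7
Op 8: add_edge(A, D). Edges now: 8
Op 9: add_edge(F, H). Edges now: 9
Op 10: add_edge(F, C). Edges now: 10
Op 11: add_edge(E, G). Edges now: 11
Op 12: add_edge(A, B). Edges now: 12
Compute levels (Kahn BFS):
  sources (in-degree 0): A, E, F
  process A: level=0
    A->B: in-degree(B)=1, level(B)>=1
    A->D: in-degree(D)=1, level(D)>=1
    A->G: in-degree(G)=2, level(G)>=1
  process E: level=0
    E->C: in-degree(C)=2, level(C)>=1
    E->G: in-degree(G)=1, level(G)>=1
    E->H: in-degree(H)=1, level(H)>=1
  process F: level=0
    F->C: in-degree(C)=1, level(C)>=1
    F->G: in-degree(G)=0, level(G)=1, enqueue
    F->H: in-degree(H)=0, level(H)=1, enqueue
  process G: level=1
    G->B: in-degree(B)=0, level(B)=2, enqueue
    G->D: in-degree(D)=0, level(D)=2, enqueue
  process H: level=1
    H->C: in-degree(C)=0, level(C)=2, enqueue
  process B: level=2
  process D: level=2
  process C: level=2
All levels: A:0, B:2, C:2, D:2, E:0, F:0, G:1, H:1
max level = 2

Answer: 2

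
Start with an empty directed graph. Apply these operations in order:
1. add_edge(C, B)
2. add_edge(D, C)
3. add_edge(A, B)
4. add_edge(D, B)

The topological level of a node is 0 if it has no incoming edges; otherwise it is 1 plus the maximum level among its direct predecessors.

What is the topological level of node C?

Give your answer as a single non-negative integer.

Op 1: add_edge(C, B). Edges now: 1
Op 2: add_edge(D, C). Edges now: 2
Op 3: add_edge(A, B). Edges now: 3
Op 4: add_edge(D, B). Edges now: 4
Compute levels (Kahn BFS):
  sources (in-degree 0): A, D
  process A: level=0
    A->B: in-degree(B)=2, level(B)>=1
  process D: level=0
    D->B: in-degree(B)=1, level(B)>=1
    D->C: in-degree(C)=0, level(C)=1, enqueue
  process C: level=1
    C->B: in-degree(B)=0, level(B)=2, enqueue
  process B: level=2
All levels: A:0, B:2, C:1, D:0
level(C) = 1

Answer: 1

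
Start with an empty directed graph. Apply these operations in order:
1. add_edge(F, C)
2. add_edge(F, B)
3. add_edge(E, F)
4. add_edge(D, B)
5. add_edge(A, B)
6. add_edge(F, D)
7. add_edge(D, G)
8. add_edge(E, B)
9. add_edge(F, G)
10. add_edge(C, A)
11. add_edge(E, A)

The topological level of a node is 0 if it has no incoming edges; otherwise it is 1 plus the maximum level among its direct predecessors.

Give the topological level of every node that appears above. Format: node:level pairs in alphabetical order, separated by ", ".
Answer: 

Op 1: add_edge(F, C). Edges now: 1
Op 2: add_edge(F, B). Edges now: 2
Op 3: add_edge(E, F). Edges now: 3
Op 4: add_edge(D, B). Edges now: 4
Op 5: add_edge(A, B). Edges now: 5
Op 6: add_edge(F, D). Edges now: 6
Op 7: add_edge(D, G). Edges now: 7
Op 8: add_edge(E, B). Edges now: 8
Op 9: add_edge(F, G). Edges now: 9
Op 10: add_edge(C, A). Edges now: 10
Op 11: add_edge(E, A). Edges now: 11
Compute levels (Kahn BFS):
  sources (in-degree 0): E
  process E: level=0
    E->A: in-degree(A)=1, level(A)>=1
    E->B: in-degree(B)=3, level(B)>=1
    E->F: in-degree(F)=0, level(F)=1, enqueue
  process F: level=1
    F->B: in-degree(B)=2, level(B)>=2
    F->C: in-degree(C)=0, level(C)=2, enqueue
    F->D: in-degree(D)=0, level(D)=2, enqueue
    F->G: in-degree(G)=1, level(G)>=2
  process C: level=2
    C->A: in-degree(A)=0, level(A)=3, enqueue
  process D: level=2
    D->B: in-degree(B)=1, level(B)>=3
    D->G: in-degree(G)=0, level(G)=3, enqueue
  process A: level=3
    A->B: in-degree(B)=0, level(B)=4, enqueue
  process G: level=3
  process B: level=4
All levels: A:3, B:4, C:2, D:2, E:0, F:1, G:3

Answer: A:3, B:4, C:2, D:2, E:0, F:1, G:3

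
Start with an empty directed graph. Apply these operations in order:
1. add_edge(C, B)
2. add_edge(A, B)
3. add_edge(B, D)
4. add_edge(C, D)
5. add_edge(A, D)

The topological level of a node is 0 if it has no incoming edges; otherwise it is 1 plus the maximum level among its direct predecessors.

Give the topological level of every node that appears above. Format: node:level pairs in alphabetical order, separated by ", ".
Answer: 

Op 1: add_edge(C, B). Edges now: 1
Op 2: add_edge(A, B). Edges now: 2
Op 3: add_edge(B, D). Edges now: 3
Op 4: add_edge(C, D). Edges now: 4
Op 5: add_edge(A, D). Edges now: 5
Compute levels (Kahn BFS):
  sources (in-degree 0): A, C
  process A: level=0
    A->B: in-degree(B)=1, level(B)>=1
    A->D: in-degree(D)=2, level(D)>=1
  process C: level=0
    C->B: in-degree(B)=0, level(B)=1, enqueue
    C->D: in-degree(D)=1, level(D)>=1
  process B: level=1
    B->D: in-degree(D)=0, level(D)=2, enqueue
  process D: level=2
All levels: A:0, B:1, C:0, D:2

Answer: A:0, B:1, C:0, D:2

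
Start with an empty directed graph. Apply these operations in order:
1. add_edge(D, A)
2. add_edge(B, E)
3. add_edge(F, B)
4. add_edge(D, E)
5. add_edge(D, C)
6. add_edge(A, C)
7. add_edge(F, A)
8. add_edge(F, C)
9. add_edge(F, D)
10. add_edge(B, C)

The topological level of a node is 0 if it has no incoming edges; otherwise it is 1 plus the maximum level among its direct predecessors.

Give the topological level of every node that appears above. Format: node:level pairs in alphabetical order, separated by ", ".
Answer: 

Op 1: add_edge(D, A). Edges now: 1
Op 2: add_edge(B, E). Edges now: 2
Op 3: add_edge(F, B). Edges now: 3
Op 4: add_edge(D, E). Edges now: 4
Op 5: add_edge(D, C). Edges now: 5
Op 6: add_edge(A, C). Edges now: 6
Op 7: add_edge(F, A). Edges now: 7
Op 8: add_edge(F, C). Edges now: 8
Op 9: add_edge(F, D). Edges now: 9
Op 10: add_edge(B, C). Edges now: 10
Compute levels (Kahn BFS):
  sources (in-degree 0): F
  process F: level=0
    F->A: in-degree(A)=1, level(A)>=1
    F->B: in-degree(B)=0, level(B)=1, enqueue
    F->C: in-degree(C)=3, level(C)>=1
    F->D: in-degree(D)=0, level(D)=1, enqueue
  process B: level=1
    B->C: in-degree(C)=2, level(C)>=2
    B->E: in-degree(E)=1, level(E)>=2
  process D: level=1
    D->A: in-degree(A)=0, level(A)=2, enqueue
    D->C: in-degree(C)=1, level(C)>=2
    D->E: in-degree(E)=0, level(E)=2, enqueue
  process A: level=2
    A->C: in-degree(C)=0, level(C)=3, enqueue
  process E: level=2
  process C: level=3
All levels: A:2, B:1, C:3, D:1, E:2, F:0

Answer: A:2, B:1, C:3, D:1, E:2, F:0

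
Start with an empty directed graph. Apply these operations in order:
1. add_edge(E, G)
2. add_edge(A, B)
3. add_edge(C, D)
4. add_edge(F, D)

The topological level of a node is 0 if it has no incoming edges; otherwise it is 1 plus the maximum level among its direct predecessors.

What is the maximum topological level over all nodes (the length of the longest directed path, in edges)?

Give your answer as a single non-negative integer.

Op 1: add_edge(E, G). Edges now: 1
Op 2: add_edge(A, B). Edges now: 2
Op 3: add_edge(C, D). Edges now: 3
Op 4: add_edge(F, D). Edges now: 4
Compute levels (Kahn BFS):
  sources (in-degree 0): A, C, E, F
  process A: level=0
    A->B: in-degree(B)=0, level(B)=1, enqueue
  process C: level=0
    C->D: in-degree(D)=1, level(D)>=1
  process E: level=0
    E->G: in-degree(G)=0, level(G)=1, enqueue
  process F: level=0
    F->D: in-degree(D)=0, level(D)=1, enqueue
  process B: level=1
  process G: level=1
  process D: level=1
All levels: A:0, B:1, C:0, D:1, E:0, F:0, G:1
max level = 1

Answer: 1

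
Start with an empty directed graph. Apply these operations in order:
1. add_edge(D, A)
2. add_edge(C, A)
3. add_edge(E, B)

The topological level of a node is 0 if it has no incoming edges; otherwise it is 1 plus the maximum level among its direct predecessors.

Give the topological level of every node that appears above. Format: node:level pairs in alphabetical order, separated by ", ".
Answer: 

Answer: A:1, B:1, C:0, D:0, E:0

Derivation:
Op 1: add_edge(D, A). Edges now: 1
Op 2: add_edge(C, A). Edges now: 2
Op 3: add_edge(E, B). Edges now: 3
Compute levels (Kahn BFS):
  sources (in-degree 0): C, D, E
  process C: level=0
    C->A: in-degree(A)=1, level(A)>=1
  process D: level=0
    D->A: in-degree(A)=0, level(A)=1, enqueue
  process E: level=0
    E->B: in-degree(B)=0, level(B)=1, enqueue
  process A: level=1
  process B: level=1
All levels: A:1, B:1, C:0, D:0, E:0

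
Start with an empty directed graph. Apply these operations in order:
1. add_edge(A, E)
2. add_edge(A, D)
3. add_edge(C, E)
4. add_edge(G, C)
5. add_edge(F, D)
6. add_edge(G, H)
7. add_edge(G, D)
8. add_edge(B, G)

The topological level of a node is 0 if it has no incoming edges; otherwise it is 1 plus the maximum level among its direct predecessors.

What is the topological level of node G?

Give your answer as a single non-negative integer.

Op 1: add_edge(A, E). Edges now: 1
Op 2: add_edge(A, D). Edges now: 2
Op 3: add_edge(C, E). Edges now: 3
Op 4: add_edge(G, C). Edges now: 4
Op 5: add_edge(F, D). Edges now: 5
Op 6: add_edge(G, H). Edges now: 6
Op 7: add_edge(G, D). Edges now: 7
Op 8: add_edge(B, G). Edges now: 8
Compute levels (Kahn BFS):
  sources (in-degree 0): A, B, F
  process A: level=0
    A->D: in-degree(D)=2, level(D)>=1
    A->E: in-degree(E)=1, level(E)>=1
  process B: level=0
    B->G: in-degree(G)=0, level(G)=1, enqueue
  process F: level=0
    F->D: in-degree(D)=1, level(D)>=1
  process G: level=1
    G->C: in-degree(C)=0, level(C)=2, enqueue
    G->D: in-degree(D)=0, level(D)=2, enqueue
    G->H: in-degree(H)=0, level(H)=2, enqueue
  process C: level=2
    C->E: in-degree(E)=0, level(E)=3, enqueue
  process D: level=2
  process H: level=2
  process E: level=3
All levels: A:0, B:0, C:2, D:2, E:3, F:0, G:1, H:2
level(G) = 1

Answer: 1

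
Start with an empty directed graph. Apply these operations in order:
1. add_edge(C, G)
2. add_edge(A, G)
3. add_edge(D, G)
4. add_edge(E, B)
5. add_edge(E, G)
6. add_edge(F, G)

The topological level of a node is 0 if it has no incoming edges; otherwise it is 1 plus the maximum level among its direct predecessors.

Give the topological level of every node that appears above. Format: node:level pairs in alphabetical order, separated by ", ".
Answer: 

Answer: A:0, B:1, C:0, D:0, E:0, F:0, G:1

Derivation:
Op 1: add_edge(C, G). Edges now: 1
Op 2: add_edge(A, G). Edges now: 2
Op 3: add_edge(D, G). Edges now: 3
Op 4: add_edge(E, B). Edges now: 4
Op 5: add_edge(E, G). Edges now: 5
Op 6: add_edge(F, G). Edges now: 6
Compute levels (Kahn BFS):
  sources (in-degree 0): A, C, D, E, F
  process A: level=0
    A->G: in-degree(G)=4, level(G)>=1
  process C: level=0
    C->G: in-degree(G)=3, level(G)>=1
  process D: level=0
    D->G: in-degree(G)=2, level(G)>=1
  process E: level=0
    E->B: in-degree(B)=0, level(B)=1, enqueue
    E->G: in-degree(G)=1, level(G)>=1
  process F: level=0
    F->G: in-degree(G)=0, level(G)=1, enqueue
  process B: level=1
  process G: level=1
All levels: A:0, B:1, C:0, D:0, E:0, F:0, G:1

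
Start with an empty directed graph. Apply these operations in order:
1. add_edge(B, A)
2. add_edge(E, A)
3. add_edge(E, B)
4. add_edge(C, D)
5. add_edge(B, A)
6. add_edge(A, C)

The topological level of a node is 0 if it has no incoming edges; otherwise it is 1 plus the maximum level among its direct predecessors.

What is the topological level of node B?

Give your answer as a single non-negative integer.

Op 1: add_edge(B, A). Edges now: 1
Op 2: add_edge(E, A). Edges now: 2
Op 3: add_edge(E, B). Edges now: 3
Op 4: add_edge(C, D). Edges now: 4
Op 5: add_edge(B, A) (duplicate, no change). Edges now: 4
Op 6: add_edge(A, C). Edges now: 5
Compute levels (Kahn BFS):
  sources (in-degree 0): E
  process E: level=0
    E->A: in-degree(A)=1, level(A)>=1
    E->B: in-degree(B)=0, level(B)=1, enqueue
  process B: level=1
    B->A: in-degree(A)=0, level(A)=2, enqueue
  process A: level=2
    A->C: in-degree(C)=0, level(C)=3, enqueue
  process C: level=3
    C->D: in-degree(D)=0, level(D)=4, enqueue
  process D: level=4
All levels: A:2, B:1, C:3, D:4, E:0
level(B) = 1

Answer: 1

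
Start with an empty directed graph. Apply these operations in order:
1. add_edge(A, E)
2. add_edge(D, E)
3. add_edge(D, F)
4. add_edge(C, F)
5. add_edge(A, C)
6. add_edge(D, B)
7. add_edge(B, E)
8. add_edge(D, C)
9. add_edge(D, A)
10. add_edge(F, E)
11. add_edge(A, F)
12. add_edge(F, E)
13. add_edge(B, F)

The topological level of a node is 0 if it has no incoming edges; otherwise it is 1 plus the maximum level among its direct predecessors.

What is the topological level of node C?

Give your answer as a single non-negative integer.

Op 1: add_edge(A, E). Edges now: 1
Op 2: add_edge(D, E). Edges now: 2
Op 3: add_edge(D, F). Edges now: 3
Op 4: add_edge(C, F). Edges now: 4
Op 5: add_edge(A, C). Edges now: 5
Op 6: add_edge(D, B). Edges now: 6
Op 7: add_edge(B, E). Edges now: 7
Op 8: add_edge(D, C). Edges now: 8
Op 9: add_edge(D, A). Edges now: 9
Op 10: add_edge(F, E). Edges now: 10
Op 11: add_edge(A, F). Edges now: 11
Op 12: add_edge(F, E) (duplicate, no change). Edges now: 11
Op 13: add_edge(B, F). Edges now: 12
Compute levels (Kahn BFS):
  sources (in-degree 0): D
  process D: level=0
    D->A: in-degree(A)=0, level(A)=1, enqueue
    D->B: in-degree(B)=0, level(B)=1, enqueue
    D->C: in-degree(C)=1, level(C)>=1
    D->E: in-degree(E)=3, level(E)>=1
    D->F: in-degree(F)=3, level(F)>=1
  process A: level=1
    A->C: in-degree(C)=0, level(C)=2, enqueue
    A->E: in-degree(E)=2, level(E)>=2
    A->F: in-degree(F)=2, level(F)>=2
  process B: level=1
    B->E: in-degree(E)=1, level(E)>=2
    B->F: in-degree(F)=1, level(F)>=2
  process C: level=2
    C->F: in-degree(F)=0, level(F)=3, enqueue
  process F: level=3
    F->E: in-degree(E)=0, level(E)=4, enqueue
  process E: level=4
All levels: A:1, B:1, C:2, D:0, E:4, F:3
level(C) = 2

Answer: 2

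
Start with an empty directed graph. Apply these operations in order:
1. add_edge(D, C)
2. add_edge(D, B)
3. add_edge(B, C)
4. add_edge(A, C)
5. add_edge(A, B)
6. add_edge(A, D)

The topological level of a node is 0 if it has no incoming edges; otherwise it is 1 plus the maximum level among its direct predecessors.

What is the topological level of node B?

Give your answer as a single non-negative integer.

Answer: 2

Derivation:
Op 1: add_edge(D, C). Edges now: 1
Op 2: add_edge(D, B). Edges now: 2
Op 3: add_edge(B, C). Edges now: 3
Op 4: add_edge(A, C). Edges now: 4
Op 5: add_edge(A, B). Edges now: 5
Op 6: add_edge(A, D). Edges now: 6
Compute levels (Kahn BFS):
  sources (in-degree 0): A
  process A: level=0
    A->B: in-degree(B)=1, level(B)>=1
    A->C: in-degree(C)=2, level(C)>=1
    A->D: in-degree(D)=0, level(D)=1, enqueue
  process D: level=1
    D->B: in-degree(B)=0, level(B)=2, enqueue
    D->C: in-degree(C)=1, level(C)>=2
  process B: level=2
    B->C: in-degree(C)=0, level(C)=3, enqueue
  process C: level=3
All levels: A:0, B:2, C:3, D:1
level(B) = 2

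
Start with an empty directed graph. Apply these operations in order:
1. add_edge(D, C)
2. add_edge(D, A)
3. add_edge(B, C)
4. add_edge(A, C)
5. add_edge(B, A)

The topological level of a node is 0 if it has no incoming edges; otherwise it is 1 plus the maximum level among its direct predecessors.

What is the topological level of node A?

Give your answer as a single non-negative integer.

Op 1: add_edge(D, C). Edges now: 1
Op 2: add_edge(D, A). Edges now: 2
Op 3: add_edge(B, C). Edges now: 3
Op 4: add_edge(A, C). Edges now: 4
Op 5: add_edge(B, A). Edges now: 5
Compute levels (Kahn BFS):
  sources (in-degree 0): B, D
  process B: level=0
    B->A: in-degree(A)=1, level(A)>=1
    B->C: in-degree(C)=2, level(C)>=1
  process D: level=0
    D->A: in-degree(A)=0, level(A)=1, enqueue
    D->C: in-degree(C)=1, level(C)>=1
  process A: level=1
    A->C: in-degree(C)=0, level(C)=2, enqueue
  process C: level=2
All levels: A:1, B:0, C:2, D:0
level(A) = 1

Answer: 1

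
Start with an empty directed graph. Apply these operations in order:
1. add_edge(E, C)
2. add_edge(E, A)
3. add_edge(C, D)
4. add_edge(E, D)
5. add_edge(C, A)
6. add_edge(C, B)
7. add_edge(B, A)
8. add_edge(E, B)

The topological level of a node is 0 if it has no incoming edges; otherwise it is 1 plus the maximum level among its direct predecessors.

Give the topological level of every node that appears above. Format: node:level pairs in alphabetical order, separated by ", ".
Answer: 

Op 1: add_edge(E, C). Edges now: 1
Op 2: add_edge(E, A). Edges now: 2
Op 3: add_edge(C, D). Edges now: 3
Op 4: add_edge(E, D). Edges now: 4
Op 5: add_edge(C, A). Edges now: 5
Op 6: add_edge(C, B). Edges now: 6
Op 7: add_edge(B, A). Edges now: 7
Op 8: add_edge(E, B). Edges now: 8
Compute levels (Kahn BFS):
  sources (in-degree 0): E
  process E: level=0
    E->A: in-degree(A)=2, level(A)>=1
    E->B: in-degree(B)=1, level(B)>=1
    E->C: in-degree(C)=0, level(C)=1, enqueue
    E->D: in-degree(D)=1, level(D)>=1
  process C: level=1
    C->A: in-degree(A)=1, level(A)>=2
    C->B: in-degree(B)=0, level(B)=2, enqueue
    C->D: in-degree(D)=0, level(D)=2, enqueue
  process B: level=2
    B->A: in-degree(A)=0, level(A)=3, enqueue
  process D: level=2
  process A: level=3
All levels: A:3, B:2, C:1, D:2, E:0

Answer: A:3, B:2, C:1, D:2, E:0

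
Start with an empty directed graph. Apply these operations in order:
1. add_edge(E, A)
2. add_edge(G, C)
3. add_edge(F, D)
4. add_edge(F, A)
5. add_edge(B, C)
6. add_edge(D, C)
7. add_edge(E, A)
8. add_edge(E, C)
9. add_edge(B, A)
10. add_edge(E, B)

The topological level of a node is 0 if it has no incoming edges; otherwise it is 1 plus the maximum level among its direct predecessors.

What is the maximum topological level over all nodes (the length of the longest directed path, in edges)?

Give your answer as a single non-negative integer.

Answer: 2

Derivation:
Op 1: add_edge(E, A). Edges now: 1
Op 2: add_edge(G, C). Edges now: 2
Op 3: add_edge(F, D). Edges now: 3
Op 4: add_edge(F, A). Edges now: 4
Op 5: add_edge(B, C). Edges now: 5
Op 6: add_edge(D, C). Edges now: 6
Op 7: add_edge(E, A) (duplicate, no change). Edges now: 6
Op 8: add_edge(E, C). Edges now: 7
Op 9: add_edge(B, A). Edges now: 8
Op 10: add_edge(E, B). Edges now: 9
Compute levels (Kahn BFS):
  sources (in-degree 0): E, F, G
  process E: level=0
    E->A: in-degree(A)=2, level(A)>=1
    E->B: in-degree(B)=0, level(B)=1, enqueue
    E->C: in-degree(C)=3, level(C)>=1
  process F: level=0
    F->A: in-degree(A)=1, level(A)>=1
    F->D: in-degree(D)=0, level(D)=1, enqueue
  process G: level=0
    G->C: in-degree(C)=2, level(C)>=1
  process B: level=1
    B->A: in-degree(A)=0, level(A)=2, enqueue
    B->C: in-degree(C)=1, level(C)>=2
  process D: level=1
    D->C: in-degree(C)=0, level(C)=2, enqueue
  process A: level=2
  process C: level=2
All levels: A:2, B:1, C:2, D:1, E:0, F:0, G:0
max level = 2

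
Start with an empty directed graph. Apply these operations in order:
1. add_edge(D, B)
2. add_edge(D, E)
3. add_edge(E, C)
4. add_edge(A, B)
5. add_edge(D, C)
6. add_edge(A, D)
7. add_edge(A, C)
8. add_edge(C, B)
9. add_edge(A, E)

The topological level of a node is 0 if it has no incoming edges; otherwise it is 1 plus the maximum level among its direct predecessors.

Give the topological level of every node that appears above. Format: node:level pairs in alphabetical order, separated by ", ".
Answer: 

Answer: A:0, B:4, C:3, D:1, E:2

Derivation:
Op 1: add_edge(D, B). Edges now: 1
Op 2: add_edge(D, E). Edges now: 2
Op 3: add_edge(E, C). Edges now: 3
Op 4: add_edge(A, B). Edges now: 4
Op 5: add_edge(D, C). Edges now: 5
Op 6: add_edge(A, D). Edges now: 6
Op 7: add_edge(A, C). Edges now: 7
Op 8: add_edge(C, B). Edges now: 8
Op 9: add_edge(A, E). Edges now: 9
Compute levels (Kahn BFS):
  sources (in-degree 0): A
  process A: level=0
    A->B: in-degree(B)=2, level(B)>=1
    A->C: in-degree(C)=2, level(C)>=1
    A->D: in-degree(D)=0, level(D)=1, enqueue
    A->E: in-degree(E)=1, level(E)>=1
  process D: level=1
    D->B: in-degree(B)=1, level(B)>=2
    D->C: in-degree(C)=1, level(C)>=2
    D->E: in-degree(E)=0, level(E)=2, enqueue
  process E: level=2
    E->C: in-degree(C)=0, level(C)=3, enqueue
  process C: level=3
    C->B: in-degree(B)=0, level(B)=4, enqueue
  process B: level=4
All levels: A:0, B:4, C:3, D:1, E:2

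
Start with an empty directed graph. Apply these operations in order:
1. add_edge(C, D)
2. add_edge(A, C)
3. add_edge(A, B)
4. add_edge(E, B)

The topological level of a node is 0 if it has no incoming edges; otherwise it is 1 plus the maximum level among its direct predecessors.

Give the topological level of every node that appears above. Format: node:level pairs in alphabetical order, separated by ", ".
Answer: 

Op 1: add_edge(C, D). Edges now: 1
Op 2: add_edge(A, C). Edges now: 2
Op 3: add_edge(A, B). Edges now: 3
Op 4: add_edge(E, B). Edges now: 4
Compute levels (Kahn BFS):
  sources (in-degree 0): A, E
  process A: level=0
    A->B: in-degree(B)=1, level(B)>=1
    A->C: in-degree(C)=0, level(C)=1, enqueue
  process E: level=0
    E->B: in-degree(B)=0, level(B)=1, enqueue
  process C: level=1
    C->D: in-degree(D)=0, level(D)=2, enqueue
  process B: level=1
  process D: level=2
All levels: A:0, B:1, C:1, D:2, E:0

Answer: A:0, B:1, C:1, D:2, E:0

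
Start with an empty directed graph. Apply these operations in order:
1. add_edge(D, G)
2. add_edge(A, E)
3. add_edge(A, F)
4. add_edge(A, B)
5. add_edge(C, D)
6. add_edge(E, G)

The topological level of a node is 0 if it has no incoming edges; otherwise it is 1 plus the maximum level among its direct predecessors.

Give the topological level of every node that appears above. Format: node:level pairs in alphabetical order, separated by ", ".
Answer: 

Op 1: add_edge(D, G). Edges now: 1
Op 2: add_edge(A, E). Edges now: 2
Op 3: add_edge(A, F). Edges now: 3
Op 4: add_edge(A, B). Edges now: 4
Op 5: add_edge(C, D). Edges now: 5
Op 6: add_edge(E, G). Edges now: 6
Compute levels (Kahn BFS):
  sources (in-degree 0): A, C
  process A: level=0
    A->B: in-degree(B)=0, level(B)=1, enqueue
    A->E: in-degree(E)=0, level(E)=1, enqueue
    A->F: in-degree(F)=0, level(F)=1, enqueue
  process C: level=0
    C->D: in-degree(D)=0, level(D)=1, enqueue
  process B: level=1
  process E: level=1
    E->G: in-degree(G)=1, level(G)>=2
  process F: level=1
  process D: level=1
    D->G: in-degree(G)=0, level(G)=2, enqueue
  process G: level=2
All levels: A:0, B:1, C:0, D:1, E:1, F:1, G:2

Answer: A:0, B:1, C:0, D:1, E:1, F:1, G:2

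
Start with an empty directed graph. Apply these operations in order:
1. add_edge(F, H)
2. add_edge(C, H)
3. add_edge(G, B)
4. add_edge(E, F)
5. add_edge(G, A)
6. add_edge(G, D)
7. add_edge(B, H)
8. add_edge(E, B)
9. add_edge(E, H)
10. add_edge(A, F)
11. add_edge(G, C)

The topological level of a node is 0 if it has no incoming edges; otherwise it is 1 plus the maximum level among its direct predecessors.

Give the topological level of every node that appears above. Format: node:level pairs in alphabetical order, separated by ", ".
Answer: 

Op 1: add_edge(F, H). Edges now: 1
Op 2: add_edge(C, H). Edges now: 2
Op 3: add_edge(G, B). Edges now: 3
Op 4: add_edge(E, F). Edges now: 4
Op 5: add_edge(G, A). Edges now: 5
Op 6: add_edge(G, D). Edges now: 6
Op 7: add_edge(B, H). Edges now: 7
Op 8: add_edge(E, B). Edges now: 8
Op 9: add_edge(E, H). Edges now: 9
Op 10: add_edge(A, F). Edges now: 10
Op 11: add_edge(G, C). Edges now: 11
Compute levels (Kahn BFS):
  sources (in-degree 0): E, G
  process E: level=0
    E->B: in-degree(B)=1, level(B)>=1
    E->F: in-degree(F)=1, level(F)>=1
    E->H: in-degree(H)=3, level(H)>=1
  process G: level=0
    G->A: in-degree(A)=0, level(A)=1, enqueue
    G->B: in-degree(B)=0, level(B)=1, enqueue
    G->C: in-degree(C)=0, level(C)=1, enqueue
    G->D: in-degree(D)=0, level(D)=1, enqueue
  process A: level=1
    A->F: in-degree(F)=0, level(F)=2, enqueue
  process B: level=1
    B->H: in-degree(H)=2, level(H)>=2
  process C: level=1
    C->H: in-degree(H)=1, level(H)>=2
  process D: level=1
  process F: level=2
    F->H: in-degree(H)=0, level(H)=3, enqueue
  process H: level=3
All levels: A:1, B:1, C:1, D:1, E:0, F:2, G:0, H:3

Answer: A:1, B:1, C:1, D:1, E:0, F:2, G:0, H:3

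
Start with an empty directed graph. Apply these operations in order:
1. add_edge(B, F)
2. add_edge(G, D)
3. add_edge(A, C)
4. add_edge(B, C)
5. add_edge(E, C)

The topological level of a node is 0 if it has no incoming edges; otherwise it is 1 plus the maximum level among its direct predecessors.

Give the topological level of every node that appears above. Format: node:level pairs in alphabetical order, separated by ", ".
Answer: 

Answer: A:0, B:0, C:1, D:1, E:0, F:1, G:0

Derivation:
Op 1: add_edge(B, F). Edges now: 1
Op 2: add_edge(G, D). Edges now: 2
Op 3: add_edge(A, C). Edges now: 3
Op 4: add_edge(B, C). Edges now: 4
Op 5: add_edge(E, C). Edges now: 5
Compute levels (Kahn BFS):
  sources (in-degree 0): A, B, E, G
  process A: level=0
    A->C: in-degree(C)=2, level(C)>=1
  process B: level=0
    B->C: in-degree(C)=1, level(C)>=1
    B->F: in-degree(F)=0, level(F)=1, enqueue
  process E: level=0
    E->C: in-degree(C)=0, level(C)=1, enqueue
  process G: level=0
    G->D: in-degree(D)=0, level(D)=1, enqueue
  process F: level=1
  process C: level=1
  process D: level=1
All levels: A:0, B:0, C:1, D:1, E:0, F:1, G:0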